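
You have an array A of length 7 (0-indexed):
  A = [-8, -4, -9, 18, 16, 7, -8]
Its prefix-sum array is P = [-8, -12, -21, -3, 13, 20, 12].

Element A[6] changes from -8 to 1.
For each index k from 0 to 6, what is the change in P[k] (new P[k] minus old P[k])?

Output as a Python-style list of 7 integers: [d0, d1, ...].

Element change: A[6] -8 -> 1, delta = 9
For k < 6: P[k] unchanged, delta_P[k] = 0
For k >= 6: P[k] shifts by exactly 9
Delta array: [0, 0, 0, 0, 0, 0, 9]

Answer: [0, 0, 0, 0, 0, 0, 9]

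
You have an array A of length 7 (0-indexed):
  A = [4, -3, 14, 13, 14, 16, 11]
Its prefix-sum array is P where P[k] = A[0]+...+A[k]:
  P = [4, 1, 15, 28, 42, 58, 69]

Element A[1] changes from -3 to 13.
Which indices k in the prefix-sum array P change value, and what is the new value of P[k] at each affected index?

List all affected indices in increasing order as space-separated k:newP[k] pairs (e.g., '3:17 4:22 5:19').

P[k] = A[0] + ... + A[k]
P[k] includes A[1] iff k >= 1
Affected indices: 1, 2, ..., 6; delta = 16
  P[1]: 1 + 16 = 17
  P[2]: 15 + 16 = 31
  P[3]: 28 + 16 = 44
  P[4]: 42 + 16 = 58
  P[5]: 58 + 16 = 74
  P[6]: 69 + 16 = 85

Answer: 1:17 2:31 3:44 4:58 5:74 6:85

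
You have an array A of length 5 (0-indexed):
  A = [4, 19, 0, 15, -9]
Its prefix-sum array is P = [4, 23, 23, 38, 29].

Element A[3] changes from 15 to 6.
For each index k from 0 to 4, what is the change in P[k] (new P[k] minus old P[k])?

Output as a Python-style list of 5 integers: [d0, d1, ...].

Answer: [0, 0, 0, -9, -9]

Derivation:
Element change: A[3] 15 -> 6, delta = -9
For k < 3: P[k] unchanged, delta_P[k] = 0
For k >= 3: P[k] shifts by exactly -9
Delta array: [0, 0, 0, -9, -9]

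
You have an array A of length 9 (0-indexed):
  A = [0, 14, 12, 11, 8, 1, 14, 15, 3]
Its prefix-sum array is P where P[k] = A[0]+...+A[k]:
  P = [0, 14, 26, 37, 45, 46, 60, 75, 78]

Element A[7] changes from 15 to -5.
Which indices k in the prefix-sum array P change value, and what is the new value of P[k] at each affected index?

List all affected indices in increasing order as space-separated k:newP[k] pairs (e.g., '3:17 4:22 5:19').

P[k] = A[0] + ... + A[k]
P[k] includes A[7] iff k >= 7
Affected indices: 7, 8, ..., 8; delta = -20
  P[7]: 75 + -20 = 55
  P[8]: 78 + -20 = 58

Answer: 7:55 8:58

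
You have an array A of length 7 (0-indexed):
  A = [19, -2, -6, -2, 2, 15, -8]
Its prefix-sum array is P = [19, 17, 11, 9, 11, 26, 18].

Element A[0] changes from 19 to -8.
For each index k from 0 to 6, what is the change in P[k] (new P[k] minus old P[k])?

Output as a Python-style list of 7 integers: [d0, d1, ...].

Element change: A[0] 19 -> -8, delta = -27
For k < 0: P[k] unchanged, delta_P[k] = 0
For k >= 0: P[k] shifts by exactly -27
Delta array: [-27, -27, -27, -27, -27, -27, -27]

Answer: [-27, -27, -27, -27, -27, -27, -27]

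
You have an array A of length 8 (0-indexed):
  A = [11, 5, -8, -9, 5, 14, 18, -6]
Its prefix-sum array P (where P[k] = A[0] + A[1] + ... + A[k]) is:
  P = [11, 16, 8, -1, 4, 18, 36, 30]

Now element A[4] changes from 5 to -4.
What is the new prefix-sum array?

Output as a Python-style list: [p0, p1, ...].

Answer: [11, 16, 8, -1, -5, 9, 27, 21]

Derivation:
Change: A[4] 5 -> -4, delta = -9
P[k] for k < 4: unchanged (A[4] not included)
P[k] for k >= 4: shift by delta = -9
  P[0] = 11 + 0 = 11
  P[1] = 16 + 0 = 16
  P[2] = 8 + 0 = 8
  P[3] = -1 + 0 = -1
  P[4] = 4 + -9 = -5
  P[5] = 18 + -9 = 9
  P[6] = 36 + -9 = 27
  P[7] = 30 + -9 = 21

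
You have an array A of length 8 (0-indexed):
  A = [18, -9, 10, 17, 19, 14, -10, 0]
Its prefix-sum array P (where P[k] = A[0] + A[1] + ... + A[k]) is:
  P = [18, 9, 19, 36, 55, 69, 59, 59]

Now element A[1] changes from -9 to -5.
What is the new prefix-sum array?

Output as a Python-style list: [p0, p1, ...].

Change: A[1] -9 -> -5, delta = 4
P[k] for k < 1: unchanged (A[1] not included)
P[k] for k >= 1: shift by delta = 4
  P[0] = 18 + 0 = 18
  P[1] = 9 + 4 = 13
  P[2] = 19 + 4 = 23
  P[3] = 36 + 4 = 40
  P[4] = 55 + 4 = 59
  P[5] = 69 + 4 = 73
  P[6] = 59 + 4 = 63
  P[7] = 59 + 4 = 63

Answer: [18, 13, 23, 40, 59, 73, 63, 63]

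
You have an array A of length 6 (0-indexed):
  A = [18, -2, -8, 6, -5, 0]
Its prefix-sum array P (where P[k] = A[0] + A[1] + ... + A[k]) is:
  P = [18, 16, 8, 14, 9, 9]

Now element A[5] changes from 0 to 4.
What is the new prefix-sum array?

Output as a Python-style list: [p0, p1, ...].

Answer: [18, 16, 8, 14, 9, 13]

Derivation:
Change: A[5] 0 -> 4, delta = 4
P[k] for k < 5: unchanged (A[5] not included)
P[k] for k >= 5: shift by delta = 4
  P[0] = 18 + 0 = 18
  P[1] = 16 + 0 = 16
  P[2] = 8 + 0 = 8
  P[3] = 14 + 0 = 14
  P[4] = 9 + 0 = 9
  P[5] = 9 + 4 = 13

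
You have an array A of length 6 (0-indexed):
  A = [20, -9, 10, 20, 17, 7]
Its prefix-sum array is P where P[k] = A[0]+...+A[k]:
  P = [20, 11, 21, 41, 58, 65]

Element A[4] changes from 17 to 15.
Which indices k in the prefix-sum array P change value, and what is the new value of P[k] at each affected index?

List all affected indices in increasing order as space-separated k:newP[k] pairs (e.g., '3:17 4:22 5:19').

Answer: 4:56 5:63

Derivation:
P[k] = A[0] + ... + A[k]
P[k] includes A[4] iff k >= 4
Affected indices: 4, 5, ..., 5; delta = -2
  P[4]: 58 + -2 = 56
  P[5]: 65 + -2 = 63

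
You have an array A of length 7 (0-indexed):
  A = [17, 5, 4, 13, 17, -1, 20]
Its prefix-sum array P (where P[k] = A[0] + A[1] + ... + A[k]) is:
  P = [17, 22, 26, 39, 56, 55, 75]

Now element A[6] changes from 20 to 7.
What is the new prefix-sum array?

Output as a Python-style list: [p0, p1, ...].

Answer: [17, 22, 26, 39, 56, 55, 62]

Derivation:
Change: A[6] 20 -> 7, delta = -13
P[k] for k < 6: unchanged (A[6] not included)
P[k] for k >= 6: shift by delta = -13
  P[0] = 17 + 0 = 17
  P[1] = 22 + 0 = 22
  P[2] = 26 + 0 = 26
  P[3] = 39 + 0 = 39
  P[4] = 56 + 0 = 56
  P[5] = 55 + 0 = 55
  P[6] = 75 + -13 = 62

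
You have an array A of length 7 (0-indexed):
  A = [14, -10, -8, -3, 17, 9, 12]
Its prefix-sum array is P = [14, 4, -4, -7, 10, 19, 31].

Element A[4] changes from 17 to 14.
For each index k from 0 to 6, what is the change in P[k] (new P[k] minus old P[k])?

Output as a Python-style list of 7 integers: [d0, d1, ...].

Answer: [0, 0, 0, 0, -3, -3, -3]

Derivation:
Element change: A[4] 17 -> 14, delta = -3
For k < 4: P[k] unchanged, delta_P[k] = 0
For k >= 4: P[k] shifts by exactly -3
Delta array: [0, 0, 0, 0, -3, -3, -3]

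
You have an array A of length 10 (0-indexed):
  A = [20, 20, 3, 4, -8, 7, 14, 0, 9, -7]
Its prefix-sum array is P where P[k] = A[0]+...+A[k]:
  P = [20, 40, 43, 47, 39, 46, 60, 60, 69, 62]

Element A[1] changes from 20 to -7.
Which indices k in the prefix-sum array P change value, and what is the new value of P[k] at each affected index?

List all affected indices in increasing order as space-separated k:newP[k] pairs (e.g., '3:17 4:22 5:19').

P[k] = A[0] + ... + A[k]
P[k] includes A[1] iff k >= 1
Affected indices: 1, 2, ..., 9; delta = -27
  P[1]: 40 + -27 = 13
  P[2]: 43 + -27 = 16
  P[3]: 47 + -27 = 20
  P[4]: 39 + -27 = 12
  P[5]: 46 + -27 = 19
  P[6]: 60 + -27 = 33
  P[7]: 60 + -27 = 33
  P[8]: 69 + -27 = 42
  P[9]: 62 + -27 = 35

Answer: 1:13 2:16 3:20 4:12 5:19 6:33 7:33 8:42 9:35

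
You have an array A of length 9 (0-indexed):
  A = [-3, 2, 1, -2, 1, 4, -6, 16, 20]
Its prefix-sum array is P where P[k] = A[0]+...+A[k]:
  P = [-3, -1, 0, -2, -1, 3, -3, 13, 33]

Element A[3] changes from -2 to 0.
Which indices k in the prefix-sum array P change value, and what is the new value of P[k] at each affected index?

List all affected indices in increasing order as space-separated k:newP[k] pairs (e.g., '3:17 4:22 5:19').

Answer: 3:0 4:1 5:5 6:-1 7:15 8:35

Derivation:
P[k] = A[0] + ... + A[k]
P[k] includes A[3] iff k >= 3
Affected indices: 3, 4, ..., 8; delta = 2
  P[3]: -2 + 2 = 0
  P[4]: -1 + 2 = 1
  P[5]: 3 + 2 = 5
  P[6]: -3 + 2 = -1
  P[7]: 13 + 2 = 15
  P[8]: 33 + 2 = 35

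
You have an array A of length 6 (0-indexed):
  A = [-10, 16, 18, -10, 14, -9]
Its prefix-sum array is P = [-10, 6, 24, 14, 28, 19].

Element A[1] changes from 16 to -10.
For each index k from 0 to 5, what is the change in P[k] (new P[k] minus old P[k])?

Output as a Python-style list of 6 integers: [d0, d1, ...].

Answer: [0, -26, -26, -26, -26, -26]

Derivation:
Element change: A[1] 16 -> -10, delta = -26
For k < 1: P[k] unchanged, delta_P[k] = 0
For k >= 1: P[k] shifts by exactly -26
Delta array: [0, -26, -26, -26, -26, -26]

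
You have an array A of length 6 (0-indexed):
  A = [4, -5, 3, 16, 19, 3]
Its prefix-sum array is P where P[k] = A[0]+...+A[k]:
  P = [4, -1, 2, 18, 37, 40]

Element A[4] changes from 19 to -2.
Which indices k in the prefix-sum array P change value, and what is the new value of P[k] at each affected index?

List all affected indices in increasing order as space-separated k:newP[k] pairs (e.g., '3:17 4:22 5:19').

Answer: 4:16 5:19

Derivation:
P[k] = A[0] + ... + A[k]
P[k] includes A[4] iff k >= 4
Affected indices: 4, 5, ..., 5; delta = -21
  P[4]: 37 + -21 = 16
  P[5]: 40 + -21 = 19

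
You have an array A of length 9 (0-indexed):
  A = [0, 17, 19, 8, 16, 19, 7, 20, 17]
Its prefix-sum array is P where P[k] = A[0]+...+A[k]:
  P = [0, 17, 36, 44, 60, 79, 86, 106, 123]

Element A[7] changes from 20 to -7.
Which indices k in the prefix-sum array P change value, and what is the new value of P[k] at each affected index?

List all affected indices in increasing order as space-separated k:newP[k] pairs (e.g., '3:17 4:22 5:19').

P[k] = A[0] + ... + A[k]
P[k] includes A[7] iff k >= 7
Affected indices: 7, 8, ..., 8; delta = -27
  P[7]: 106 + -27 = 79
  P[8]: 123 + -27 = 96

Answer: 7:79 8:96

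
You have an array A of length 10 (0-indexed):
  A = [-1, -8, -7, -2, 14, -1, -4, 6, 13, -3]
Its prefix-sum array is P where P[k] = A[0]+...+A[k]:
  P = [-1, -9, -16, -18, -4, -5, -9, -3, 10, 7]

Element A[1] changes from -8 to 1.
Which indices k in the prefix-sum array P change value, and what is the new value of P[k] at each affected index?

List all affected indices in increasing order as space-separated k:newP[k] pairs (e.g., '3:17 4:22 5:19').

P[k] = A[0] + ... + A[k]
P[k] includes A[1] iff k >= 1
Affected indices: 1, 2, ..., 9; delta = 9
  P[1]: -9 + 9 = 0
  P[2]: -16 + 9 = -7
  P[3]: -18 + 9 = -9
  P[4]: -4 + 9 = 5
  P[5]: -5 + 9 = 4
  P[6]: -9 + 9 = 0
  P[7]: -3 + 9 = 6
  P[8]: 10 + 9 = 19
  P[9]: 7 + 9 = 16

Answer: 1:0 2:-7 3:-9 4:5 5:4 6:0 7:6 8:19 9:16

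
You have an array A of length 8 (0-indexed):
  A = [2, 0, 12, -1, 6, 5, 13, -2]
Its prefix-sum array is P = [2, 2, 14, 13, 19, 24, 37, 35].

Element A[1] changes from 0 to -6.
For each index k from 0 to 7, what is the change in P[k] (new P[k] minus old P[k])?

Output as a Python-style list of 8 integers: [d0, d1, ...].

Element change: A[1] 0 -> -6, delta = -6
For k < 1: P[k] unchanged, delta_P[k] = 0
For k >= 1: P[k] shifts by exactly -6
Delta array: [0, -6, -6, -6, -6, -6, -6, -6]

Answer: [0, -6, -6, -6, -6, -6, -6, -6]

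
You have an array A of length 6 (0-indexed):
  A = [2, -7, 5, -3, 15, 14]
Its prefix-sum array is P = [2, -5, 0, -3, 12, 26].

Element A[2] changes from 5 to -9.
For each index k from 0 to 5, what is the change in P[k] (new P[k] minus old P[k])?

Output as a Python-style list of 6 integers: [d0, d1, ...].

Answer: [0, 0, -14, -14, -14, -14]

Derivation:
Element change: A[2] 5 -> -9, delta = -14
For k < 2: P[k] unchanged, delta_P[k] = 0
For k >= 2: P[k] shifts by exactly -14
Delta array: [0, 0, -14, -14, -14, -14]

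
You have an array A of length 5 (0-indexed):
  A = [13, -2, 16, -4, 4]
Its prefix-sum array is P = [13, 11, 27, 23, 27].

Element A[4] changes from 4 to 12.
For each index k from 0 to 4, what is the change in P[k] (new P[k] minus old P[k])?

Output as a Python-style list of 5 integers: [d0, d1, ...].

Element change: A[4] 4 -> 12, delta = 8
For k < 4: P[k] unchanged, delta_P[k] = 0
For k >= 4: P[k] shifts by exactly 8
Delta array: [0, 0, 0, 0, 8]

Answer: [0, 0, 0, 0, 8]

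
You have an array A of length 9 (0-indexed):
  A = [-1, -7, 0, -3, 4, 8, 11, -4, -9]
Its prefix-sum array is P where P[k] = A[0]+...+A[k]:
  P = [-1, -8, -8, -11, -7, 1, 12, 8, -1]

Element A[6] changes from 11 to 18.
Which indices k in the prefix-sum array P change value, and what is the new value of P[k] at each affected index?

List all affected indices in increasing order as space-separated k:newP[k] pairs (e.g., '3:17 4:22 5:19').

P[k] = A[0] + ... + A[k]
P[k] includes A[6] iff k >= 6
Affected indices: 6, 7, ..., 8; delta = 7
  P[6]: 12 + 7 = 19
  P[7]: 8 + 7 = 15
  P[8]: -1 + 7 = 6

Answer: 6:19 7:15 8:6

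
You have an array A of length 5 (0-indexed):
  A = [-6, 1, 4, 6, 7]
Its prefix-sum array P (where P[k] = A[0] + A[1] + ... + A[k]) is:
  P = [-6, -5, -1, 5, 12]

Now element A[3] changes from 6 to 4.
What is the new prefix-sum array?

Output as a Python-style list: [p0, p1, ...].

Change: A[3] 6 -> 4, delta = -2
P[k] for k < 3: unchanged (A[3] not included)
P[k] for k >= 3: shift by delta = -2
  P[0] = -6 + 0 = -6
  P[1] = -5 + 0 = -5
  P[2] = -1 + 0 = -1
  P[3] = 5 + -2 = 3
  P[4] = 12 + -2 = 10

Answer: [-6, -5, -1, 3, 10]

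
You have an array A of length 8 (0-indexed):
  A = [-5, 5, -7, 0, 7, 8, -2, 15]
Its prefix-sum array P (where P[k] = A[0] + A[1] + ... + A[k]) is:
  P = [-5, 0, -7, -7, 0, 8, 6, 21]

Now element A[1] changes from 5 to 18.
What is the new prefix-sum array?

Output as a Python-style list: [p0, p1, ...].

Answer: [-5, 13, 6, 6, 13, 21, 19, 34]

Derivation:
Change: A[1] 5 -> 18, delta = 13
P[k] for k < 1: unchanged (A[1] not included)
P[k] for k >= 1: shift by delta = 13
  P[0] = -5 + 0 = -5
  P[1] = 0 + 13 = 13
  P[2] = -7 + 13 = 6
  P[3] = -7 + 13 = 6
  P[4] = 0 + 13 = 13
  P[5] = 8 + 13 = 21
  P[6] = 6 + 13 = 19
  P[7] = 21 + 13 = 34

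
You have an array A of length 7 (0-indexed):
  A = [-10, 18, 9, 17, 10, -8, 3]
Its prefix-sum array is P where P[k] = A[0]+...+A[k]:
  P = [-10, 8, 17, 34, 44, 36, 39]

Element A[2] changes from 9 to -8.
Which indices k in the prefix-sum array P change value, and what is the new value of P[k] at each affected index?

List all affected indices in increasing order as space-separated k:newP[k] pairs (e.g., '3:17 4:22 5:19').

P[k] = A[0] + ... + A[k]
P[k] includes A[2] iff k >= 2
Affected indices: 2, 3, ..., 6; delta = -17
  P[2]: 17 + -17 = 0
  P[3]: 34 + -17 = 17
  P[4]: 44 + -17 = 27
  P[5]: 36 + -17 = 19
  P[6]: 39 + -17 = 22

Answer: 2:0 3:17 4:27 5:19 6:22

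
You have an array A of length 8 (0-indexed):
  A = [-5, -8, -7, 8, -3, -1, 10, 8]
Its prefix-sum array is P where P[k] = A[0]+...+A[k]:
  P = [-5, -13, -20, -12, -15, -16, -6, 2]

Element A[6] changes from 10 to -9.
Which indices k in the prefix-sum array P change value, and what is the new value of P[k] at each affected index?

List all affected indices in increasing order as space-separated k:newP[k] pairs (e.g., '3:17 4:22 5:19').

P[k] = A[0] + ... + A[k]
P[k] includes A[6] iff k >= 6
Affected indices: 6, 7, ..., 7; delta = -19
  P[6]: -6 + -19 = -25
  P[7]: 2 + -19 = -17

Answer: 6:-25 7:-17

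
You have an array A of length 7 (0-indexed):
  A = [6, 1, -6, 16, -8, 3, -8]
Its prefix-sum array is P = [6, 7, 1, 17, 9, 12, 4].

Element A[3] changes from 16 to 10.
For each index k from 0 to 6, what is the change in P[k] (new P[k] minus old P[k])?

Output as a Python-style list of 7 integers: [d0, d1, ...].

Answer: [0, 0, 0, -6, -6, -6, -6]

Derivation:
Element change: A[3] 16 -> 10, delta = -6
For k < 3: P[k] unchanged, delta_P[k] = 0
For k >= 3: P[k] shifts by exactly -6
Delta array: [0, 0, 0, -6, -6, -6, -6]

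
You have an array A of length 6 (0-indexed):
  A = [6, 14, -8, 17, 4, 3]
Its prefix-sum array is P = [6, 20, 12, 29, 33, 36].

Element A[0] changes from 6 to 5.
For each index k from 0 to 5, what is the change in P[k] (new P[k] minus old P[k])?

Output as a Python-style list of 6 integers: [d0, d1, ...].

Element change: A[0] 6 -> 5, delta = -1
For k < 0: P[k] unchanged, delta_P[k] = 0
For k >= 0: P[k] shifts by exactly -1
Delta array: [-1, -1, -1, -1, -1, -1]

Answer: [-1, -1, -1, -1, -1, -1]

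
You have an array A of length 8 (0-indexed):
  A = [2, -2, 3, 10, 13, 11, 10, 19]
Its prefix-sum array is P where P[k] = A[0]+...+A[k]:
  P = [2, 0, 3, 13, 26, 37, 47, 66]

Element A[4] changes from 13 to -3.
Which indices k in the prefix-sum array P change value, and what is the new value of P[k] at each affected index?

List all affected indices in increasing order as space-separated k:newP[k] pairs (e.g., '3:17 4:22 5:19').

Answer: 4:10 5:21 6:31 7:50

Derivation:
P[k] = A[0] + ... + A[k]
P[k] includes A[4] iff k >= 4
Affected indices: 4, 5, ..., 7; delta = -16
  P[4]: 26 + -16 = 10
  P[5]: 37 + -16 = 21
  P[6]: 47 + -16 = 31
  P[7]: 66 + -16 = 50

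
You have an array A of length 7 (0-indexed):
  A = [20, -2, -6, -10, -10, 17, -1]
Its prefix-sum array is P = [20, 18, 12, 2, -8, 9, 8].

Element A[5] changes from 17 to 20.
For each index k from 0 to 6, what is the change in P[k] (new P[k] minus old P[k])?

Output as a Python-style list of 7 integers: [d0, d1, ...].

Element change: A[5] 17 -> 20, delta = 3
For k < 5: P[k] unchanged, delta_P[k] = 0
For k >= 5: P[k] shifts by exactly 3
Delta array: [0, 0, 0, 0, 0, 3, 3]

Answer: [0, 0, 0, 0, 0, 3, 3]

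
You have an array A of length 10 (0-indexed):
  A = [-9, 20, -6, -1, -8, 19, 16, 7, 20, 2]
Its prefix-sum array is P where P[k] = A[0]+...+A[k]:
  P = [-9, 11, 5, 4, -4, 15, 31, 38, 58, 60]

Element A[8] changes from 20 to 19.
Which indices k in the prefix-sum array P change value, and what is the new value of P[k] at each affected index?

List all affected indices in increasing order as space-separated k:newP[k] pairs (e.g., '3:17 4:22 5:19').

P[k] = A[0] + ... + A[k]
P[k] includes A[8] iff k >= 8
Affected indices: 8, 9, ..., 9; delta = -1
  P[8]: 58 + -1 = 57
  P[9]: 60 + -1 = 59

Answer: 8:57 9:59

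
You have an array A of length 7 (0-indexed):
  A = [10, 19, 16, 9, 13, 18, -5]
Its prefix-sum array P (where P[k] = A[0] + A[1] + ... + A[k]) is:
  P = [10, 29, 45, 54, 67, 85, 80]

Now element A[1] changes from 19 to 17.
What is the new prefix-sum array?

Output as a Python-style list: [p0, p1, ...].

Answer: [10, 27, 43, 52, 65, 83, 78]

Derivation:
Change: A[1] 19 -> 17, delta = -2
P[k] for k < 1: unchanged (A[1] not included)
P[k] for k >= 1: shift by delta = -2
  P[0] = 10 + 0 = 10
  P[1] = 29 + -2 = 27
  P[2] = 45 + -2 = 43
  P[3] = 54 + -2 = 52
  P[4] = 67 + -2 = 65
  P[5] = 85 + -2 = 83
  P[6] = 80 + -2 = 78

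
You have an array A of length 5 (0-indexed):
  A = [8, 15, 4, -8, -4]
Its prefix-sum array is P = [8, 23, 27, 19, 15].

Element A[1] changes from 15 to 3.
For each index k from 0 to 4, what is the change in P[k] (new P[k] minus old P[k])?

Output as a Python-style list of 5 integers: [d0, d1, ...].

Answer: [0, -12, -12, -12, -12]

Derivation:
Element change: A[1] 15 -> 3, delta = -12
For k < 1: P[k] unchanged, delta_P[k] = 0
For k >= 1: P[k] shifts by exactly -12
Delta array: [0, -12, -12, -12, -12]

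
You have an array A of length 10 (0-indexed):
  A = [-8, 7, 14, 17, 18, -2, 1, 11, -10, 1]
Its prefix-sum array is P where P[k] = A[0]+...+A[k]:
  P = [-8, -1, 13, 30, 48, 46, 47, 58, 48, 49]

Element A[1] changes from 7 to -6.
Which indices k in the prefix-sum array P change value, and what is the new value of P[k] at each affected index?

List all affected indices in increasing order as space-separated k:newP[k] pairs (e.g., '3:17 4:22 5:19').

P[k] = A[0] + ... + A[k]
P[k] includes A[1] iff k >= 1
Affected indices: 1, 2, ..., 9; delta = -13
  P[1]: -1 + -13 = -14
  P[2]: 13 + -13 = 0
  P[3]: 30 + -13 = 17
  P[4]: 48 + -13 = 35
  P[5]: 46 + -13 = 33
  P[6]: 47 + -13 = 34
  P[7]: 58 + -13 = 45
  P[8]: 48 + -13 = 35
  P[9]: 49 + -13 = 36

Answer: 1:-14 2:0 3:17 4:35 5:33 6:34 7:45 8:35 9:36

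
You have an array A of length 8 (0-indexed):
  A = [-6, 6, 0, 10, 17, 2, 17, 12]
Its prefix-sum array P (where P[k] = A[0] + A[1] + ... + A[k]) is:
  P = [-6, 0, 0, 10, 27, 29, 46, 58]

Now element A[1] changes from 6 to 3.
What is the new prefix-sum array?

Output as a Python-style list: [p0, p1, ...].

Answer: [-6, -3, -3, 7, 24, 26, 43, 55]

Derivation:
Change: A[1] 6 -> 3, delta = -3
P[k] for k < 1: unchanged (A[1] not included)
P[k] for k >= 1: shift by delta = -3
  P[0] = -6 + 0 = -6
  P[1] = 0 + -3 = -3
  P[2] = 0 + -3 = -3
  P[3] = 10 + -3 = 7
  P[4] = 27 + -3 = 24
  P[5] = 29 + -3 = 26
  P[6] = 46 + -3 = 43
  P[7] = 58 + -3 = 55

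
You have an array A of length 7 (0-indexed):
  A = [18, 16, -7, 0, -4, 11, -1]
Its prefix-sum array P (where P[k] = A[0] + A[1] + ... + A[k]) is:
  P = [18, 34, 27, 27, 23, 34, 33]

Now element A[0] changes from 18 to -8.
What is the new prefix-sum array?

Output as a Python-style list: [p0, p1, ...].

Change: A[0] 18 -> -8, delta = -26
P[k] for k < 0: unchanged (A[0] not included)
P[k] for k >= 0: shift by delta = -26
  P[0] = 18 + -26 = -8
  P[1] = 34 + -26 = 8
  P[2] = 27 + -26 = 1
  P[3] = 27 + -26 = 1
  P[4] = 23 + -26 = -3
  P[5] = 34 + -26 = 8
  P[6] = 33 + -26 = 7

Answer: [-8, 8, 1, 1, -3, 8, 7]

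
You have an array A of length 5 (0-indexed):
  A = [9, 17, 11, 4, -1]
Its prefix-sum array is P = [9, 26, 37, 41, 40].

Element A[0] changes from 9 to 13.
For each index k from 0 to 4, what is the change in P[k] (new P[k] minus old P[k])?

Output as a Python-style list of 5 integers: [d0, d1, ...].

Element change: A[0] 9 -> 13, delta = 4
For k < 0: P[k] unchanged, delta_P[k] = 0
For k >= 0: P[k] shifts by exactly 4
Delta array: [4, 4, 4, 4, 4]

Answer: [4, 4, 4, 4, 4]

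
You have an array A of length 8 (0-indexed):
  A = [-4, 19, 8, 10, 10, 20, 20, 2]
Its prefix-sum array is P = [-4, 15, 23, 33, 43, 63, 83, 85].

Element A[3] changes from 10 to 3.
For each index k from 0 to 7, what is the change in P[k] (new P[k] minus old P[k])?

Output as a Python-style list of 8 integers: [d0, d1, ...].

Answer: [0, 0, 0, -7, -7, -7, -7, -7]

Derivation:
Element change: A[3] 10 -> 3, delta = -7
For k < 3: P[k] unchanged, delta_P[k] = 0
For k >= 3: P[k] shifts by exactly -7
Delta array: [0, 0, 0, -7, -7, -7, -7, -7]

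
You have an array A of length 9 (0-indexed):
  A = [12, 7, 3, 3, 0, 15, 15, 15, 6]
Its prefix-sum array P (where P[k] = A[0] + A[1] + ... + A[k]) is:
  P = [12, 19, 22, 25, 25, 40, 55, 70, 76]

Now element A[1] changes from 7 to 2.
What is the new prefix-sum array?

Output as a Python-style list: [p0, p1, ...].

Answer: [12, 14, 17, 20, 20, 35, 50, 65, 71]

Derivation:
Change: A[1] 7 -> 2, delta = -5
P[k] for k < 1: unchanged (A[1] not included)
P[k] for k >= 1: shift by delta = -5
  P[0] = 12 + 0 = 12
  P[1] = 19 + -5 = 14
  P[2] = 22 + -5 = 17
  P[3] = 25 + -5 = 20
  P[4] = 25 + -5 = 20
  P[5] = 40 + -5 = 35
  P[6] = 55 + -5 = 50
  P[7] = 70 + -5 = 65
  P[8] = 76 + -5 = 71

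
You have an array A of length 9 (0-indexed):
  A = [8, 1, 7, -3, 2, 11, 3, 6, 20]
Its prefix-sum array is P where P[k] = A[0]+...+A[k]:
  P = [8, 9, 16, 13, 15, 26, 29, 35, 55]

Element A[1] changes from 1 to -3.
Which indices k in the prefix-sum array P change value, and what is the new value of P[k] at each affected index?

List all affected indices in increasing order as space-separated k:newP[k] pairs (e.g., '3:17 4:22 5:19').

Answer: 1:5 2:12 3:9 4:11 5:22 6:25 7:31 8:51

Derivation:
P[k] = A[0] + ... + A[k]
P[k] includes A[1] iff k >= 1
Affected indices: 1, 2, ..., 8; delta = -4
  P[1]: 9 + -4 = 5
  P[2]: 16 + -4 = 12
  P[3]: 13 + -4 = 9
  P[4]: 15 + -4 = 11
  P[5]: 26 + -4 = 22
  P[6]: 29 + -4 = 25
  P[7]: 35 + -4 = 31
  P[8]: 55 + -4 = 51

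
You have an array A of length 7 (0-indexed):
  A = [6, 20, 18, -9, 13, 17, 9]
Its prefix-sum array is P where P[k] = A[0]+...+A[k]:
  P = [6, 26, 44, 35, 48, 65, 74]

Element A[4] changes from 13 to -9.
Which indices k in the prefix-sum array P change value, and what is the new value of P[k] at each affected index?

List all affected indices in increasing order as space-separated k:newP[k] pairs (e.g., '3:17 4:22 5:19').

Answer: 4:26 5:43 6:52

Derivation:
P[k] = A[0] + ... + A[k]
P[k] includes A[4] iff k >= 4
Affected indices: 4, 5, ..., 6; delta = -22
  P[4]: 48 + -22 = 26
  P[5]: 65 + -22 = 43
  P[6]: 74 + -22 = 52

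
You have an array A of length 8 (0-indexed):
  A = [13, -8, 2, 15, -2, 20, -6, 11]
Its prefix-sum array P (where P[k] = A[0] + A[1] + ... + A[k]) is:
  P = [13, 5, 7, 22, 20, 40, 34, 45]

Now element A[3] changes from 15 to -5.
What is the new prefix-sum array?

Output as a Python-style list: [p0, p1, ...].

Change: A[3] 15 -> -5, delta = -20
P[k] for k < 3: unchanged (A[3] not included)
P[k] for k >= 3: shift by delta = -20
  P[0] = 13 + 0 = 13
  P[1] = 5 + 0 = 5
  P[2] = 7 + 0 = 7
  P[3] = 22 + -20 = 2
  P[4] = 20 + -20 = 0
  P[5] = 40 + -20 = 20
  P[6] = 34 + -20 = 14
  P[7] = 45 + -20 = 25

Answer: [13, 5, 7, 2, 0, 20, 14, 25]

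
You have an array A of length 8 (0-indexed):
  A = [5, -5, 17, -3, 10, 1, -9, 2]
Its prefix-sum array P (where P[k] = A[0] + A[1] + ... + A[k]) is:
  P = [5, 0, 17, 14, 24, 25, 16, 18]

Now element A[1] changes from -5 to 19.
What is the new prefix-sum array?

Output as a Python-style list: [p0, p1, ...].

Answer: [5, 24, 41, 38, 48, 49, 40, 42]

Derivation:
Change: A[1] -5 -> 19, delta = 24
P[k] for k < 1: unchanged (A[1] not included)
P[k] for k >= 1: shift by delta = 24
  P[0] = 5 + 0 = 5
  P[1] = 0 + 24 = 24
  P[2] = 17 + 24 = 41
  P[3] = 14 + 24 = 38
  P[4] = 24 + 24 = 48
  P[5] = 25 + 24 = 49
  P[6] = 16 + 24 = 40
  P[7] = 18 + 24 = 42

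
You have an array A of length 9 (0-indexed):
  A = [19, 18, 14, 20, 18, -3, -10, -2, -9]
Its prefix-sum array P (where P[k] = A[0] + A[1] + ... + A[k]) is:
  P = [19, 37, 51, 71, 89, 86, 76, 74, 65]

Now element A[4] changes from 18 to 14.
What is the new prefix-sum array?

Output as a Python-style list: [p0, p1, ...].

Answer: [19, 37, 51, 71, 85, 82, 72, 70, 61]

Derivation:
Change: A[4] 18 -> 14, delta = -4
P[k] for k < 4: unchanged (A[4] not included)
P[k] for k >= 4: shift by delta = -4
  P[0] = 19 + 0 = 19
  P[1] = 37 + 0 = 37
  P[2] = 51 + 0 = 51
  P[3] = 71 + 0 = 71
  P[4] = 89 + -4 = 85
  P[5] = 86 + -4 = 82
  P[6] = 76 + -4 = 72
  P[7] = 74 + -4 = 70
  P[8] = 65 + -4 = 61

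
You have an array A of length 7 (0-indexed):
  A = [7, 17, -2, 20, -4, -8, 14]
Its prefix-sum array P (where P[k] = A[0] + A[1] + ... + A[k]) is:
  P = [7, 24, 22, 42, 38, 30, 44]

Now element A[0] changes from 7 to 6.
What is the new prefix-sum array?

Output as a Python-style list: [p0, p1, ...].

Change: A[0] 7 -> 6, delta = -1
P[k] for k < 0: unchanged (A[0] not included)
P[k] for k >= 0: shift by delta = -1
  P[0] = 7 + -1 = 6
  P[1] = 24 + -1 = 23
  P[2] = 22 + -1 = 21
  P[3] = 42 + -1 = 41
  P[4] = 38 + -1 = 37
  P[5] = 30 + -1 = 29
  P[6] = 44 + -1 = 43

Answer: [6, 23, 21, 41, 37, 29, 43]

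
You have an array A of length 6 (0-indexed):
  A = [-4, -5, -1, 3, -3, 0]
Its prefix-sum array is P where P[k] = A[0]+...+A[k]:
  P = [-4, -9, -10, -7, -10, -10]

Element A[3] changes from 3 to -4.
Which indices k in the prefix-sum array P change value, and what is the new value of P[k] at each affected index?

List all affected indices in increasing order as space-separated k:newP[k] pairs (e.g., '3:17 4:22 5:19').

P[k] = A[0] + ... + A[k]
P[k] includes A[3] iff k >= 3
Affected indices: 3, 4, ..., 5; delta = -7
  P[3]: -7 + -7 = -14
  P[4]: -10 + -7 = -17
  P[5]: -10 + -7 = -17

Answer: 3:-14 4:-17 5:-17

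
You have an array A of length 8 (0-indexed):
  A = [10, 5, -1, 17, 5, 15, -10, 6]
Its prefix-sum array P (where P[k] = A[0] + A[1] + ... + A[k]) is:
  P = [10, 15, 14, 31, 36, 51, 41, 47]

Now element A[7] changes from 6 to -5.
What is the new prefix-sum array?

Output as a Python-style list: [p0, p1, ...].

Answer: [10, 15, 14, 31, 36, 51, 41, 36]

Derivation:
Change: A[7] 6 -> -5, delta = -11
P[k] for k < 7: unchanged (A[7] not included)
P[k] for k >= 7: shift by delta = -11
  P[0] = 10 + 0 = 10
  P[1] = 15 + 0 = 15
  P[2] = 14 + 0 = 14
  P[3] = 31 + 0 = 31
  P[4] = 36 + 0 = 36
  P[5] = 51 + 0 = 51
  P[6] = 41 + 0 = 41
  P[7] = 47 + -11 = 36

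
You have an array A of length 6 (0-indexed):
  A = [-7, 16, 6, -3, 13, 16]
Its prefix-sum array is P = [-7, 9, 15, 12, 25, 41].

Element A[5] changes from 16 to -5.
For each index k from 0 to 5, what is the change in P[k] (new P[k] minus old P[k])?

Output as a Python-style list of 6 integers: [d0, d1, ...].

Element change: A[5] 16 -> -5, delta = -21
For k < 5: P[k] unchanged, delta_P[k] = 0
For k >= 5: P[k] shifts by exactly -21
Delta array: [0, 0, 0, 0, 0, -21]

Answer: [0, 0, 0, 0, 0, -21]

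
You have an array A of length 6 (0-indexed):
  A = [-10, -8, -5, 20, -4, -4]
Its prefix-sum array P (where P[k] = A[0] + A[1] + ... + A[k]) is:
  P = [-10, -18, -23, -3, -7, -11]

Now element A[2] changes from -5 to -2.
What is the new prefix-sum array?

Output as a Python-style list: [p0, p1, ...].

Answer: [-10, -18, -20, 0, -4, -8]

Derivation:
Change: A[2] -5 -> -2, delta = 3
P[k] for k < 2: unchanged (A[2] not included)
P[k] for k >= 2: shift by delta = 3
  P[0] = -10 + 0 = -10
  P[1] = -18 + 0 = -18
  P[2] = -23 + 3 = -20
  P[3] = -3 + 3 = 0
  P[4] = -7 + 3 = -4
  P[5] = -11 + 3 = -8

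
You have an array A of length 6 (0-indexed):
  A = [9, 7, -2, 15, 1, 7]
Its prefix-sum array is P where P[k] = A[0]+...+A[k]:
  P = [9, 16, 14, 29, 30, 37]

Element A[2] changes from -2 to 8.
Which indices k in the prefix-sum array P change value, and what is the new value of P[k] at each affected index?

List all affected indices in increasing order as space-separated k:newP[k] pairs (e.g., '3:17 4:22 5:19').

P[k] = A[0] + ... + A[k]
P[k] includes A[2] iff k >= 2
Affected indices: 2, 3, ..., 5; delta = 10
  P[2]: 14 + 10 = 24
  P[3]: 29 + 10 = 39
  P[4]: 30 + 10 = 40
  P[5]: 37 + 10 = 47

Answer: 2:24 3:39 4:40 5:47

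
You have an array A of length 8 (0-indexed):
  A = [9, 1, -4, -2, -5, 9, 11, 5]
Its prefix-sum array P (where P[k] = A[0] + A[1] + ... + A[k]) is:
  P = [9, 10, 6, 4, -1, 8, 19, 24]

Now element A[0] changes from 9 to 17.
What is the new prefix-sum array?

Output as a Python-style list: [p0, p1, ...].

Answer: [17, 18, 14, 12, 7, 16, 27, 32]

Derivation:
Change: A[0] 9 -> 17, delta = 8
P[k] for k < 0: unchanged (A[0] not included)
P[k] for k >= 0: shift by delta = 8
  P[0] = 9 + 8 = 17
  P[1] = 10 + 8 = 18
  P[2] = 6 + 8 = 14
  P[3] = 4 + 8 = 12
  P[4] = -1 + 8 = 7
  P[5] = 8 + 8 = 16
  P[6] = 19 + 8 = 27
  P[7] = 24 + 8 = 32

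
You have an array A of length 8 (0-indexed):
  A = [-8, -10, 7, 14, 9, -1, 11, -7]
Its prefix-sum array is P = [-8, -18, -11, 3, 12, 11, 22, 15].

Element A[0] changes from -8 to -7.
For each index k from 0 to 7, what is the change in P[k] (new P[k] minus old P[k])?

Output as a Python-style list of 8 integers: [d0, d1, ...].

Element change: A[0] -8 -> -7, delta = 1
For k < 0: P[k] unchanged, delta_P[k] = 0
For k >= 0: P[k] shifts by exactly 1
Delta array: [1, 1, 1, 1, 1, 1, 1, 1]

Answer: [1, 1, 1, 1, 1, 1, 1, 1]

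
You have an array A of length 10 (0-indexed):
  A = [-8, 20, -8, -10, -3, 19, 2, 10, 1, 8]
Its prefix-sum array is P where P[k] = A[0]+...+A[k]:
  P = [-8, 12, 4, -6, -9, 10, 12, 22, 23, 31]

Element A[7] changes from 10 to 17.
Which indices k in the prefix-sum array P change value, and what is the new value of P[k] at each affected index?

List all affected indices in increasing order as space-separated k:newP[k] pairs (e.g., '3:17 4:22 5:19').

P[k] = A[0] + ... + A[k]
P[k] includes A[7] iff k >= 7
Affected indices: 7, 8, ..., 9; delta = 7
  P[7]: 22 + 7 = 29
  P[8]: 23 + 7 = 30
  P[9]: 31 + 7 = 38

Answer: 7:29 8:30 9:38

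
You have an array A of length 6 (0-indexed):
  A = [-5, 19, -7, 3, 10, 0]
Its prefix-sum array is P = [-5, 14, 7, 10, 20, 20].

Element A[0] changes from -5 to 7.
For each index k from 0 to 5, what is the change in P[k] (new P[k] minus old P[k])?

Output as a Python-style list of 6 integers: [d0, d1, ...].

Element change: A[0] -5 -> 7, delta = 12
For k < 0: P[k] unchanged, delta_P[k] = 0
For k >= 0: P[k] shifts by exactly 12
Delta array: [12, 12, 12, 12, 12, 12]

Answer: [12, 12, 12, 12, 12, 12]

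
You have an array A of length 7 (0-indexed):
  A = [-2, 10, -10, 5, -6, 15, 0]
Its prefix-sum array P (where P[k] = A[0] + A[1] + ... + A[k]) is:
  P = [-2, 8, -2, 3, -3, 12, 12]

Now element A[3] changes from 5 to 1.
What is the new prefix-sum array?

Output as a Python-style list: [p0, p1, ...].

Change: A[3] 5 -> 1, delta = -4
P[k] for k < 3: unchanged (A[3] not included)
P[k] for k >= 3: shift by delta = -4
  P[0] = -2 + 0 = -2
  P[1] = 8 + 0 = 8
  P[2] = -2 + 0 = -2
  P[3] = 3 + -4 = -1
  P[4] = -3 + -4 = -7
  P[5] = 12 + -4 = 8
  P[6] = 12 + -4 = 8

Answer: [-2, 8, -2, -1, -7, 8, 8]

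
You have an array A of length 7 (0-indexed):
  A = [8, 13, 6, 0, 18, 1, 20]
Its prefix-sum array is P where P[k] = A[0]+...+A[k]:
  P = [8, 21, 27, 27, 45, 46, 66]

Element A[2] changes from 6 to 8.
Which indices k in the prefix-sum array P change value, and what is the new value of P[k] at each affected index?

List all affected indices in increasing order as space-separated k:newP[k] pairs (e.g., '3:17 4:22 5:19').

P[k] = A[0] + ... + A[k]
P[k] includes A[2] iff k >= 2
Affected indices: 2, 3, ..., 6; delta = 2
  P[2]: 27 + 2 = 29
  P[3]: 27 + 2 = 29
  P[4]: 45 + 2 = 47
  P[5]: 46 + 2 = 48
  P[6]: 66 + 2 = 68

Answer: 2:29 3:29 4:47 5:48 6:68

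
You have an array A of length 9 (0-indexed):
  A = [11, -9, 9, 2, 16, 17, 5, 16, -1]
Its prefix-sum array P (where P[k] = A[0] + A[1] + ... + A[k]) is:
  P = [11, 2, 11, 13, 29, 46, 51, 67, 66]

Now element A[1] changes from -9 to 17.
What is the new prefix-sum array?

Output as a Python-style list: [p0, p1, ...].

Answer: [11, 28, 37, 39, 55, 72, 77, 93, 92]

Derivation:
Change: A[1] -9 -> 17, delta = 26
P[k] for k < 1: unchanged (A[1] not included)
P[k] for k >= 1: shift by delta = 26
  P[0] = 11 + 0 = 11
  P[1] = 2 + 26 = 28
  P[2] = 11 + 26 = 37
  P[3] = 13 + 26 = 39
  P[4] = 29 + 26 = 55
  P[5] = 46 + 26 = 72
  P[6] = 51 + 26 = 77
  P[7] = 67 + 26 = 93
  P[8] = 66 + 26 = 92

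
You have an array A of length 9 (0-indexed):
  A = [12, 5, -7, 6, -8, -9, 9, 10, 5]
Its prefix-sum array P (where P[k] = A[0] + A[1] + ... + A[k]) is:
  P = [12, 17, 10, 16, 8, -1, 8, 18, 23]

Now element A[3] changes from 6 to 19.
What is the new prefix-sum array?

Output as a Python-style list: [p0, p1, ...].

Answer: [12, 17, 10, 29, 21, 12, 21, 31, 36]

Derivation:
Change: A[3] 6 -> 19, delta = 13
P[k] for k < 3: unchanged (A[3] not included)
P[k] for k >= 3: shift by delta = 13
  P[0] = 12 + 0 = 12
  P[1] = 17 + 0 = 17
  P[2] = 10 + 0 = 10
  P[3] = 16 + 13 = 29
  P[4] = 8 + 13 = 21
  P[5] = -1 + 13 = 12
  P[6] = 8 + 13 = 21
  P[7] = 18 + 13 = 31
  P[8] = 23 + 13 = 36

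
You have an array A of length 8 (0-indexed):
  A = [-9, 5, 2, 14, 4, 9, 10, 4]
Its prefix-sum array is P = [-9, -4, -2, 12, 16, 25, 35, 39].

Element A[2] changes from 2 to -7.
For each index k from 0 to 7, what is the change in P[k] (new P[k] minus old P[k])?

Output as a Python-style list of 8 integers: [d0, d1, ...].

Answer: [0, 0, -9, -9, -9, -9, -9, -9]

Derivation:
Element change: A[2] 2 -> -7, delta = -9
For k < 2: P[k] unchanged, delta_P[k] = 0
For k >= 2: P[k] shifts by exactly -9
Delta array: [0, 0, -9, -9, -9, -9, -9, -9]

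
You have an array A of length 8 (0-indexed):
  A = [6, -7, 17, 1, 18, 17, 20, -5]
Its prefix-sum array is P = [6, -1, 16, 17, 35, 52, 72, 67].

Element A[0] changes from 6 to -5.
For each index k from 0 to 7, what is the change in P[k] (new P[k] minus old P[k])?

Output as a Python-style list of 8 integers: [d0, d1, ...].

Element change: A[0] 6 -> -5, delta = -11
For k < 0: P[k] unchanged, delta_P[k] = 0
For k >= 0: P[k] shifts by exactly -11
Delta array: [-11, -11, -11, -11, -11, -11, -11, -11]

Answer: [-11, -11, -11, -11, -11, -11, -11, -11]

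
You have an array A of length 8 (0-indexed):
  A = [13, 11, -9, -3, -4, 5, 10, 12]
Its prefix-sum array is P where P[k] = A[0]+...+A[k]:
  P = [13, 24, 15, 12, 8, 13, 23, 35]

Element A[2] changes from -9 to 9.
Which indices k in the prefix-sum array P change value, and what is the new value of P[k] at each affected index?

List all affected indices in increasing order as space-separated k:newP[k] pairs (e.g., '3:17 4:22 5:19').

Answer: 2:33 3:30 4:26 5:31 6:41 7:53

Derivation:
P[k] = A[0] + ... + A[k]
P[k] includes A[2] iff k >= 2
Affected indices: 2, 3, ..., 7; delta = 18
  P[2]: 15 + 18 = 33
  P[3]: 12 + 18 = 30
  P[4]: 8 + 18 = 26
  P[5]: 13 + 18 = 31
  P[6]: 23 + 18 = 41
  P[7]: 35 + 18 = 53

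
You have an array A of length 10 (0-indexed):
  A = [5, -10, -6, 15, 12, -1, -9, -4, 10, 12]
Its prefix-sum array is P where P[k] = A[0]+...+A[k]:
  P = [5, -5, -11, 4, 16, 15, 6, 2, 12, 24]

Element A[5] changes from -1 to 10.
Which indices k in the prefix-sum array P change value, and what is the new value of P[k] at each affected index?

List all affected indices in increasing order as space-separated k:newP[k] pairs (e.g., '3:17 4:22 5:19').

P[k] = A[0] + ... + A[k]
P[k] includes A[5] iff k >= 5
Affected indices: 5, 6, ..., 9; delta = 11
  P[5]: 15 + 11 = 26
  P[6]: 6 + 11 = 17
  P[7]: 2 + 11 = 13
  P[8]: 12 + 11 = 23
  P[9]: 24 + 11 = 35

Answer: 5:26 6:17 7:13 8:23 9:35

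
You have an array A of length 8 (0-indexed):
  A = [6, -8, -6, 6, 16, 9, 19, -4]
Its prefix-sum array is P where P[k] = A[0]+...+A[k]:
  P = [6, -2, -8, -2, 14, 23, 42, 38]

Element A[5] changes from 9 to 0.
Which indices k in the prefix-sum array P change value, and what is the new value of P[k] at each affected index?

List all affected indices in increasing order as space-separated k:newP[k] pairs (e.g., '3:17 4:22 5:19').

Answer: 5:14 6:33 7:29

Derivation:
P[k] = A[0] + ... + A[k]
P[k] includes A[5] iff k >= 5
Affected indices: 5, 6, ..., 7; delta = -9
  P[5]: 23 + -9 = 14
  P[6]: 42 + -9 = 33
  P[7]: 38 + -9 = 29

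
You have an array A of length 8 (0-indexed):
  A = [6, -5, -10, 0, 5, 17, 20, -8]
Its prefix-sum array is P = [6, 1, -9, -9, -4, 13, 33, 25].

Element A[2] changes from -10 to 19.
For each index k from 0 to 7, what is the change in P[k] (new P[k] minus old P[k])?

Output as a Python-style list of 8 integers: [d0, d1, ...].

Element change: A[2] -10 -> 19, delta = 29
For k < 2: P[k] unchanged, delta_P[k] = 0
For k >= 2: P[k] shifts by exactly 29
Delta array: [0, 0, 29, 29, 29, 29, 29, 29]

Answer: [0, 0, 29, 29, 29, 29, 29, 29]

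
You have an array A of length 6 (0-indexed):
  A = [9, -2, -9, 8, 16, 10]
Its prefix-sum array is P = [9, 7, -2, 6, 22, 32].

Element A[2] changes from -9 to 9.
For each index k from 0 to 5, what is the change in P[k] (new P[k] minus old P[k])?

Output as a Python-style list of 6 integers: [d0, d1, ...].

Answer: [0, 0, 18, 18, 18, 18]

Derivation:
Element change: A[2] -9 -> 9, delta = 18
For k < 2: P[k] unchanged, delta_P[k] = 0
For k >= 2: P[k] shifts by exactly 18
Delta array: [0, 0, 18, 18, 18, 18]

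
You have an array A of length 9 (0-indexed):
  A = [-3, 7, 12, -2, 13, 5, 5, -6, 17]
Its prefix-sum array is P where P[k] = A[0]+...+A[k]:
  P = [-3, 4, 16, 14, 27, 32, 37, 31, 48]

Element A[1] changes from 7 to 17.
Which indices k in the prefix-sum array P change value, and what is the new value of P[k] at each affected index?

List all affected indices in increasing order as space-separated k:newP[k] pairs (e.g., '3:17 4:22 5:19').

Answer: 1:14 2:26 3:24 4:37 5:42 6:47 7:41 8:58

Derivation:
P[k] = A[0] + ... + A[k]
P[k] includes A[1] iff k >= 1
Affected indices: 1, 2, ..., 8; delta = 10
  P[1]: 4 + 10 = 14
  P[2]: 16 + 10 = 26
  P[3]: 14 + 10 = 24
  P[4]: 27 + 10 = 37
  P[5]: 32 + 10 = 42
  P[6]: 37 + 10 = 47
  P[7]: 31 + 10 = 41
  P[8]: 48 + 10 = 58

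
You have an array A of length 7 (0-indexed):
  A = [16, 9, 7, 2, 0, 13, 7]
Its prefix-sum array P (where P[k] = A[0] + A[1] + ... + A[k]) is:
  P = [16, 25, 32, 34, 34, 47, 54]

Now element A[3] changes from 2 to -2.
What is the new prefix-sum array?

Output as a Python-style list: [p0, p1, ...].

Answer: [16, 25, 32, 30, 30, 43, 50]

Derivation:
Change: A[3] 2 -> -2, delta = -4
P[k] for k < 3: unchanged (A[3] not included)
P[k] for k >= 3: shift by delta = -4
  P[0] = 16 + 0 = 16
  P[1] = 25 + 0 = 25
  P[2] = 32 + 0 = 32
  P[3] = 34 + -4 = 30
  P[4] = 34 + -4 = 30
  P[5] = 47 + -4 = 43
  P[6] = 54 + -4 = 50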